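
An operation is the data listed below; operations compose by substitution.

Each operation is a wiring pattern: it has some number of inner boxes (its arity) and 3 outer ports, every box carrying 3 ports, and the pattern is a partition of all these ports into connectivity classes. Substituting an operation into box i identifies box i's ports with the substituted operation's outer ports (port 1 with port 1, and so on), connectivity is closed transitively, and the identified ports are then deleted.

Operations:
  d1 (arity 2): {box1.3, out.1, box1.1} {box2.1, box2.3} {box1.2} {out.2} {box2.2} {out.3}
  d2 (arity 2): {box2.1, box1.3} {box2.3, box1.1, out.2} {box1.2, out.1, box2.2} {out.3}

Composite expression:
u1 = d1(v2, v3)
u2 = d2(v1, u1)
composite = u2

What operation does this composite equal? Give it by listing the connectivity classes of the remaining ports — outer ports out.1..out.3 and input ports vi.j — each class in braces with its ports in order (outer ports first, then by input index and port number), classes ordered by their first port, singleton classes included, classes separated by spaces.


{out.1, v1.2} {out.2, v1.1} {out.3} {v1.3, v2.1, v2.3} {v2.2} {v3.1, v3.3} {v3.2}

Two ports join when wires chain via d2-identified ports.
stage d1: inputs (v2, v3), connectivity {out.1, v2.1, v2.3} {out.2} {out.3} {v2.2} {v3.1, v3.3} {v3.2}, out.j its boundary
stage d2: inputs (v1, v2, v3), connectivity {out.1, v1.2} {out.2, v1.1} {out.3} {v1.3, v2.1, v2.3} {v2.2} {v3.1, v3.3} {v3.2}, out.j its boundary


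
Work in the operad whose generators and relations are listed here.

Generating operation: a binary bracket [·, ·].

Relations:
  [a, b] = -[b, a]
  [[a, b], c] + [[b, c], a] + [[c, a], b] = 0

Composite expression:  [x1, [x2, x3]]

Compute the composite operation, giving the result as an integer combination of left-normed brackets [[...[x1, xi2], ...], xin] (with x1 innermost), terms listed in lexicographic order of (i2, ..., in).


[[x1, x2], x3] - [[x1, x3], x2]


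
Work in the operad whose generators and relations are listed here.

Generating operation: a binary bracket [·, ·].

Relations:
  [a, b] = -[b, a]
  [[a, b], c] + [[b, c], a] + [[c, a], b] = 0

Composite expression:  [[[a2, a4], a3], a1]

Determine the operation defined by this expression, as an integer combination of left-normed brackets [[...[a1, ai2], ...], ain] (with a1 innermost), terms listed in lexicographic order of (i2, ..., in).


-[[[a1, a2], a4], a3] + [[[a1, a3], a2], a4] - [[[a1, a3], a4], a2] + [[[a1, a4], a2], a3]

Expand each bracket as ab - ba; the a1-initial words give the coefficients.
Composite bracket: [[[a2, a4], a3], a1]
Each bracket splits as ab - ba, giving 8 signed words (2^3 = 8).
Keep just the words that open with a1:
  the word a1a2a4a3 carries sign -1 and contributes -[[[a1, a2], a4], a3]
  the word a1a3a2a4 carries sign +1 and contributes +[[[a1, a3], a2], a4]
  the word a1a3a4a2 carries sign -1 and contributes -[[[a1, a3], a4], a2]
  the word a1a4a2a3 carries sign +1 and contributes +[[[a1, a4], a2], a3]


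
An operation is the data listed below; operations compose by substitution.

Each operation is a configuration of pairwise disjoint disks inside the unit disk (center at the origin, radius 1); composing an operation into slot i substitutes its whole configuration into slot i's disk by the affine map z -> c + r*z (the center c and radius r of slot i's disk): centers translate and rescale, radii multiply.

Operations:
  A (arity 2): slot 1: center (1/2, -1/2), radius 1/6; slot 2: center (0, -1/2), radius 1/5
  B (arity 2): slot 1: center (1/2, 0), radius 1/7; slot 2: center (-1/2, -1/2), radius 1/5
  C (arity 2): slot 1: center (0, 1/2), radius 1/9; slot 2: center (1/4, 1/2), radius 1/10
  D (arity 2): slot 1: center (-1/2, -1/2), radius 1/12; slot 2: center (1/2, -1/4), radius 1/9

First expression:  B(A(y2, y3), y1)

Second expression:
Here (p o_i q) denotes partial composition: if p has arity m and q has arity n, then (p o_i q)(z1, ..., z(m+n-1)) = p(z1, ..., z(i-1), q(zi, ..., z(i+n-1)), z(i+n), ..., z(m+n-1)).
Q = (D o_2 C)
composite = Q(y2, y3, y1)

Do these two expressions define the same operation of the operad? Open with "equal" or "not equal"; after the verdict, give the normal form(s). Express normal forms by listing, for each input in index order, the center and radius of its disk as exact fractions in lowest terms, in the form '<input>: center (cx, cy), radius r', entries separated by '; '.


not equal — first y1: center (-1/2, -1/2), radius 1/5; y2: center (4/7, -1/14), radius 1/42; y3: center (1/2, -1/14), radius 1/35, second y1: center (19/36, -7/36), radius 1/90; y2: center (-1/2, -1/2), radius 1/12; y3: center (1/2, -7/36), radius 1/81


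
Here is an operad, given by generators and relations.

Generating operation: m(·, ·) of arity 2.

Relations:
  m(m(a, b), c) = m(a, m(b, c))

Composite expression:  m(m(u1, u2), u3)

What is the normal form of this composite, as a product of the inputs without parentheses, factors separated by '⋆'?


u1 ⋆ u2 ⋆ u3


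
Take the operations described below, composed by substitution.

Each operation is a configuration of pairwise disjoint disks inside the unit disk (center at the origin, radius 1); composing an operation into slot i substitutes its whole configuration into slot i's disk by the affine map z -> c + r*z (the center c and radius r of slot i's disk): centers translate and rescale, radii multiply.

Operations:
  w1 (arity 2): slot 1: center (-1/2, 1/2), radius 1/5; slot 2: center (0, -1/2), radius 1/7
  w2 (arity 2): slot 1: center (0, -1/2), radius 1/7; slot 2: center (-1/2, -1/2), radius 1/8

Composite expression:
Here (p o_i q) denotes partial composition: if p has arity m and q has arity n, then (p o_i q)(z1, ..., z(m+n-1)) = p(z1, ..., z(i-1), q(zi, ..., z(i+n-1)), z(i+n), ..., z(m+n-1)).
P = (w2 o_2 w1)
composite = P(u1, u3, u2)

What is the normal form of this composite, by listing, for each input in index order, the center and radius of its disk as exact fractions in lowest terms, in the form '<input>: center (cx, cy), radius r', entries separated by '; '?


u1: center (0, -1/2), radius 1/7; u2: center (-1/2, -9/16), radius 1/56; u3: center (-9/16, -7/16), radius 1/40

Below w2, radii multiply path by path; the u-disk centers shift.
tracing u1 down its 1-map path: center (0, -1/2), radius 1/7
tracing u3 down its 2-map path: center (-9/16, -7/16), radius 1/40
tracing u2 down its 2-map path: center (-1/2, -9/16), radius 1/56


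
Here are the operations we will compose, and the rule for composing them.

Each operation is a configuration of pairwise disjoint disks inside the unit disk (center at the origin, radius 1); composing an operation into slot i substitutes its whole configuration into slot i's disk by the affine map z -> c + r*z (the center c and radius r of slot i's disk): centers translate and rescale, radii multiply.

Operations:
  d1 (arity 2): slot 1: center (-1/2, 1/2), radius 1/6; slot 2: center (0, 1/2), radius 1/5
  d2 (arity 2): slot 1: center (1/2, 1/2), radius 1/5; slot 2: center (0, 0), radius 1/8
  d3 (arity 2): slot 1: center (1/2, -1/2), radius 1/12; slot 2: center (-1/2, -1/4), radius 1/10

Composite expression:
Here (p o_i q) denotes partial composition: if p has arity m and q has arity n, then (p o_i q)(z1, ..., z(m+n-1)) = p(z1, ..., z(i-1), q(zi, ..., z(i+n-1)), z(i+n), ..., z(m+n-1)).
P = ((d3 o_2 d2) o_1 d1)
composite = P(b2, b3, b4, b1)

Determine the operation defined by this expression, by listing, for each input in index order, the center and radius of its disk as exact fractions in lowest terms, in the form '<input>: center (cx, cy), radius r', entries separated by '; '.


b1: center (-1/2, -1/4), radius 1/80; b2: center (11/24, -11/24), radius 1/72; b3: center (1/2, -11/24), radius 1/60; b4: center (-9/20, -1/5), radius 1/50


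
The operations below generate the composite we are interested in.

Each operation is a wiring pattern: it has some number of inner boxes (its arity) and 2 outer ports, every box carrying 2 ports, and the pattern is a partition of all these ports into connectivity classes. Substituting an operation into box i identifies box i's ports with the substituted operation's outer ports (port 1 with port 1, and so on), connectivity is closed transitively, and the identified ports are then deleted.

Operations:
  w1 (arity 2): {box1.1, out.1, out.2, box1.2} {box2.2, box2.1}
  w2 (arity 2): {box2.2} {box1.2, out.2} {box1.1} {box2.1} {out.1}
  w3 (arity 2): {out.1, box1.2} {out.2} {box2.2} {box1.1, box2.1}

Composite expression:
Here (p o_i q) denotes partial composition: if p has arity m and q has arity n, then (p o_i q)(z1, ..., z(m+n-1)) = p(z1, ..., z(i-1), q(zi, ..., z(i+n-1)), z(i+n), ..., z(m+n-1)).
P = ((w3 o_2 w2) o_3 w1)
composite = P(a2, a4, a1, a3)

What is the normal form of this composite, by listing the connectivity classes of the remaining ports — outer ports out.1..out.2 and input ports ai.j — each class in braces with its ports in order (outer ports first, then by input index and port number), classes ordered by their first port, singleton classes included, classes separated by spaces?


{out.1, a2.2} {out.2} {a1.1, a1.2} {a2.1} {a3.1, a3.2} {a4.1} {a4.2}

Treat the ports identified at w3 as solder joints: merge, then drop.
w1 over (a1, a3) gives {out.1, out.2, a1.1, a1.2} {a3.1, a3.2}, out.j being that stage's outer ports
w2 over (a4, a1, a3) gives {out.1} {out.2, a4.2} {a1.1, a1.2} {a3.1, a3.2} {a4.1}, out.j being that stage's outer ports
w3 over (a2, a4, a1, a3) gives {out.1, a2.2} {out.2} {a1.1, a1.2} {a2.1} {a3.1, a3.2} {a4.1} {a4.2}, out.j being that stage's outer ports


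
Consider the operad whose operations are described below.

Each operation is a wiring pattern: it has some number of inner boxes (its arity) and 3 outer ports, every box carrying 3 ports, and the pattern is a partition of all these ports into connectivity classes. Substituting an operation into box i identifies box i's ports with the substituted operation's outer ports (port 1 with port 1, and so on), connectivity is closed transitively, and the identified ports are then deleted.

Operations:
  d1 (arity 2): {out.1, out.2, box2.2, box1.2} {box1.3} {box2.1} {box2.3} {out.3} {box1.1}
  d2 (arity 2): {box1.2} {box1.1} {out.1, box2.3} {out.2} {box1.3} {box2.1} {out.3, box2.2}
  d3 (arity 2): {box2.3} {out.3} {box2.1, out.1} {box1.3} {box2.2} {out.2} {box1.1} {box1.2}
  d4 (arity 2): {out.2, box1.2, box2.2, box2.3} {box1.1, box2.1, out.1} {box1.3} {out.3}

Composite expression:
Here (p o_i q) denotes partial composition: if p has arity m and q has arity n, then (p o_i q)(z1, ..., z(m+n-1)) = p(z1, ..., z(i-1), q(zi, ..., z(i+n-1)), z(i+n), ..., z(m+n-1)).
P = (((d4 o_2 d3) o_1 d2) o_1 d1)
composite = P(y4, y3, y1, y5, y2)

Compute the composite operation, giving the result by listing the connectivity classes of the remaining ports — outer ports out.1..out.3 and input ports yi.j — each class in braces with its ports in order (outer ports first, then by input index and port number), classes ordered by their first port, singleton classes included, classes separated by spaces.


Two ports join when wires chain via d4-identified ports.
after d1, the pattern on (y4, y3) reads {out.1, out.2, y3.2, y4.2} {out.3} {y3.1} {y3.3} {y4.1} {y4.3} (out.j = its outer ports)
after d2, the pattern on (y4, y3, y1) reads {out.1, y1.3} {out.2} {out.3, y1.2} {y1.1} {y3.1} {y3.2, y4.2} {y3.3} {y4.1} {y4.3} (out.j = its outer ports)
after d3, the pattern on (y5, y2) reads {out.1, y2.1} {out.2} {out.3} {y2.2} {y2.3} {y5.1} {y5.2} {y5.3} (out.j = its outer ports)
after d4, the pattern on (y4, y3, y1, y5, y2) reads {out.1, y1.3, y2.1} {out.2} {out.3} {y1.1} {y1.2} {y2.2} {y2.3} {y3.1} {y3.2, y4.2} {y3.3} {y4.1} {y4.3} {y5.1} {y5.2} {y5.3} (out.j = its outer ports)

{out.1, y1.3, y2.1} {out.2} {out.3} {y1.1} {y1.2} {y2.2} {y2.3} {y3.1} {y3.2, y4.2} {y3.3} {y4.1} {y4.3} {y5.1} {y5.2} {y5.3}


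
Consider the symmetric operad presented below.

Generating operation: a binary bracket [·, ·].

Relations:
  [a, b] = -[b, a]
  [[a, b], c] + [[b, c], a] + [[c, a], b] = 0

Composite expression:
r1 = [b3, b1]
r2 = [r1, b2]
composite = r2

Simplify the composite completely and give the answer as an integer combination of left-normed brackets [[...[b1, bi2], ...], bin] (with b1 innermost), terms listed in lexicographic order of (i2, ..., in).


Expand each bracket as ab - ba; the b1-initial words give the coefficients.
Composite bracket: [[b3, b1], b2]
Applying ab - ba throughout gives 4 signed words (2^2 = 4).
Keep just the words that open with b1:
  b1b3b2 (sign -1) contributes -[[b1, b3], b2]

-[[b1, b3], b2]


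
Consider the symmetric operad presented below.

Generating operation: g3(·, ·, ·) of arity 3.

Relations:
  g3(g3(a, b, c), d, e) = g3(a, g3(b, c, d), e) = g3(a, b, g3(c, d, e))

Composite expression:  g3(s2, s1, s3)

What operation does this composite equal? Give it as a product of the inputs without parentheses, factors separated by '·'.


All parenthesizations of g3 agree; list the s-inputs left to right.
g3(s2, s1, s3) linearizes to s2 · s1 · s3

s2 · s1 · s3


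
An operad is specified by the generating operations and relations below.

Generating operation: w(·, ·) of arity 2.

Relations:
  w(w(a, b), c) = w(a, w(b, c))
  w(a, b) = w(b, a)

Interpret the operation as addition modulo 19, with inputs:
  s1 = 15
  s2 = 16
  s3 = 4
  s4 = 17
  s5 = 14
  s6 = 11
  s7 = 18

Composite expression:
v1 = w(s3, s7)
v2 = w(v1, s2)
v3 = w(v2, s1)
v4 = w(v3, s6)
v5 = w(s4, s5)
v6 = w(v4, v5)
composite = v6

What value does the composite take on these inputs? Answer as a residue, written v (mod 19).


w(s3, s7) = 3
w(w(s3, s7), s2) = 0
w(w(w(s3, s7), s2), s1) = 15
w(w(w(w(s3, s7), s2), s1), s6) = 7
w(s4, s5) = 12
w(w(w(w(w(s3, s7), s2), s1), s6), w(s4, s5)) = 0

0 (mod 19)


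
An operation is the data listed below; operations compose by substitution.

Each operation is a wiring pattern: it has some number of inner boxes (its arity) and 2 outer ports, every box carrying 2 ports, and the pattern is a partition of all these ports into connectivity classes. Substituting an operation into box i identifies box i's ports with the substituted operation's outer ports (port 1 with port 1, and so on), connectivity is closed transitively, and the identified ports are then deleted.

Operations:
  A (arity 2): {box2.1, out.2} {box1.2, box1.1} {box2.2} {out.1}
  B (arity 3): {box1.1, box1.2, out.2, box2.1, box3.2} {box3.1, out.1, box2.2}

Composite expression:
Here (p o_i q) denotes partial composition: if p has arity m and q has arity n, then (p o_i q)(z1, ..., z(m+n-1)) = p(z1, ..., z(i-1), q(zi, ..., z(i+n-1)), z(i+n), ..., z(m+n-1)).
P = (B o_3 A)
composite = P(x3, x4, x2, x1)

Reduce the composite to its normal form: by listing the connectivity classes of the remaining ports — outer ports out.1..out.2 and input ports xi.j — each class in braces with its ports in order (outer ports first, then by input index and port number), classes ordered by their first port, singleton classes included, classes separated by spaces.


{out.1, x4.2} {out.2, x1.1, x3.1, x3.2, x4.1} {x1.2} {x2.1, x2.2}

Two ports join when wires chain via B-identified ports.
the subtree at A composes to {out.1} {out.2, x1.1} {x1.2} {x2.1, x2.2} on (x2, x1); out.j = own outer ports
the subtree at B composes to {out.1, x4.2} {out.2, x1.1, x3.1, x3.2, x4.1} {x1.2} {x2.1, x2.2} on (x3, x4, x2, x1); out.j = own outer ports


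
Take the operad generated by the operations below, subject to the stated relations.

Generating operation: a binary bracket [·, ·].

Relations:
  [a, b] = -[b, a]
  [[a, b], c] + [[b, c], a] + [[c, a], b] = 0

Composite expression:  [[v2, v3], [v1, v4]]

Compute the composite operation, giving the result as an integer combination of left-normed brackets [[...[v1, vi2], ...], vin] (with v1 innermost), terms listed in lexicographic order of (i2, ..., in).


Left-normed coefficients sit on the v1-initial expansion words.
Composite bracket: [[v2, v3], [v1, v4]]
Under [a, b] = ab - ba we get 8 signed associative words (2^3 = 8).
The v1-initial words carry the normal form:
  from v1v4v2v3, sign -1: term -[[[v1, v4], v2], v3]
  from v1v4v3v2, sign +1: term +[[[v1, v4], v3], v2]

-[[[v1, v4], v2], v3] + [[[v1, v4], v3], v2]


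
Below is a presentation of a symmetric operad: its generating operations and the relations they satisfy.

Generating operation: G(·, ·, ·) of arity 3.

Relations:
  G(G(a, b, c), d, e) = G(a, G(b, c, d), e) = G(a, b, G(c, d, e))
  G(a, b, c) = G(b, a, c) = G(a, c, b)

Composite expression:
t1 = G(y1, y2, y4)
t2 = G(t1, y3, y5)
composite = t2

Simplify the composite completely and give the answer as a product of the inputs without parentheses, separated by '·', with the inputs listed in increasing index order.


Any arrangement under G is one operation, so sort the y-inputs.
G(y1, y2, y4) reduces to y1 · y2 · y4
G(G(y1, y2, y4), y3, y5) reduces to y1 · y2 · y4 · y3 · y5
commutativity sorts the factors: y1 · y2 · y3 · y4 · y5

y1 · y2 · y3 · y4 · y5


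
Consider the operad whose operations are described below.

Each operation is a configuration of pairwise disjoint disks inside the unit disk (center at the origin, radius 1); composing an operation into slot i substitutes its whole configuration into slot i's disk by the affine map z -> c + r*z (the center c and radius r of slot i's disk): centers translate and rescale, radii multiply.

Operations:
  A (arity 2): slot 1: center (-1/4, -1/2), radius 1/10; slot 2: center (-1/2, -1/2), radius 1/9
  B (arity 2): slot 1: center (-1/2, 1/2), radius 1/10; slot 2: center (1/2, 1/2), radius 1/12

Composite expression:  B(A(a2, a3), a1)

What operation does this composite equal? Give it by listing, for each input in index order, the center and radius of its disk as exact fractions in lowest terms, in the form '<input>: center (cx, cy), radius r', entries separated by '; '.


a1: center (1/2, 1/2), radius 1/12; a2: center (-21/40, 9/20), radius 1/100; a3: center (-11/20, 9/20), radius 1/90

Affine substitution under B: radii multiply and a-centers shift.
a2: after 2 affine steps, its disk has center (-21/40, 9/20), radius 1/100
a3: after 2 affine steps, its disk has center (-11/20, 9/20), radius 1/90
a1: after 1 affine step, its disk has center (1/2, 1/2), radius 1/12


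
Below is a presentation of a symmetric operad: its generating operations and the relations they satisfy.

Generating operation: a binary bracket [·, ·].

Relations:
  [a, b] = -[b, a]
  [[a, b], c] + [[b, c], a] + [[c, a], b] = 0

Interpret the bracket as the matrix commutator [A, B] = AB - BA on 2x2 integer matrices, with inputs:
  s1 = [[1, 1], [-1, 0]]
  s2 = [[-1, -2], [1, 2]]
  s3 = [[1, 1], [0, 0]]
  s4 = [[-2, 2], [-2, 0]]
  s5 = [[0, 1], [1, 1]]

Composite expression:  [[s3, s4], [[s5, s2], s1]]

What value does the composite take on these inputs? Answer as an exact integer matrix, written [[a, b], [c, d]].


[[14, 20], [4, -14]]

[s3, s4] = [[-2, 4], [2, 2]]
[s5, s2] = [[3, 5], [-2, -3]]
[[s5, s2], s1] = [[-3, 1], [4, 3]]
[[s3, s4], [[s5, s2], s1]] = [[14, 20], [4, -14]]


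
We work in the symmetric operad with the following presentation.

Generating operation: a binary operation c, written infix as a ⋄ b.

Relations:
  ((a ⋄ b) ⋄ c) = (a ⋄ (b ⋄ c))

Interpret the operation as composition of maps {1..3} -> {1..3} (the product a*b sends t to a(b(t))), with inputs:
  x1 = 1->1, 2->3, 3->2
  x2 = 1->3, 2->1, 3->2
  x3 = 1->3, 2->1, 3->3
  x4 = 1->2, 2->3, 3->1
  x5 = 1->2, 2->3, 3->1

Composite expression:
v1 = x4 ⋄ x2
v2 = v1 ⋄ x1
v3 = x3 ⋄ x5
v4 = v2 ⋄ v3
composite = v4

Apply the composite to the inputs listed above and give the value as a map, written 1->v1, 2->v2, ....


(x4 ⋄ x2) = 1->1, 2->2, 3->3
((x4 ⋄ x2) ⋄ x1) = 1->1, 2->3, 3->2
(x3 ⋄ x5) = 1->1, 2->3, 3->3
(((x4 ⋄ x2) ⋄ x1) ⋄ (x3 ⋄ x5)) = 1->1, 2->2, 3->2

1->1, 2->2, 3->2


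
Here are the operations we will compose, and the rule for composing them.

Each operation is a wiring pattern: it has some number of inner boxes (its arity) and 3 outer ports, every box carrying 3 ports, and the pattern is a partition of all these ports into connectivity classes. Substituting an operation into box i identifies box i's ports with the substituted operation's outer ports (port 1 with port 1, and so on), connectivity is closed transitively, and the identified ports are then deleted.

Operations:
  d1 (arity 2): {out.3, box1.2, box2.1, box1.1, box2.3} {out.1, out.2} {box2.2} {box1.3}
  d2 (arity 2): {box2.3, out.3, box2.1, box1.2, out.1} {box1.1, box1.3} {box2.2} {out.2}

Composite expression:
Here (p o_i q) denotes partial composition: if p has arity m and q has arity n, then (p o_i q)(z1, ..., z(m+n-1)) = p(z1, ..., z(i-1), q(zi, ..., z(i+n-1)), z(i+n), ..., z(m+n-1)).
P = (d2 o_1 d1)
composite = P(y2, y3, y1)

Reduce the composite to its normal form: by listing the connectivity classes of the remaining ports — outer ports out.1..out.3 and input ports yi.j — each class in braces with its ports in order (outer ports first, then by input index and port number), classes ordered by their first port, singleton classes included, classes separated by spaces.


{out.1, out.3, y1.1, y1.3, y2.1, y2.2, y3.1, y3.3} {out.2} {y1.2} {y2.3} {y3.2}


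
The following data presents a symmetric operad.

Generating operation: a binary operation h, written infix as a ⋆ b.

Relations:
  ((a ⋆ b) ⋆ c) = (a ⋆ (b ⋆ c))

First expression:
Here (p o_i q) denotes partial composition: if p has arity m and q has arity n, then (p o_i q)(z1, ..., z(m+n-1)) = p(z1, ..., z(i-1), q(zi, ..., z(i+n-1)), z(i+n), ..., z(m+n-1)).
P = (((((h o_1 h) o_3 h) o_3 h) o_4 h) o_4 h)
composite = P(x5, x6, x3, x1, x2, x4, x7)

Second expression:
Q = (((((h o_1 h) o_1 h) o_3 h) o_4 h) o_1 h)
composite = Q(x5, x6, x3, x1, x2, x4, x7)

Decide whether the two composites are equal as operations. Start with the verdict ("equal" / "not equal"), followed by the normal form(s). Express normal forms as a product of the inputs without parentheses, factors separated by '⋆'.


equal: each reduces to x5 ⋆ x6 ⋆ x3 ⋆ x1 ⋆ x2 ⋆ x4 ⋆ x7

In normal form, the first expression is x5 ⋆ x6 ⋆ x3 ⋆ x1 ⋆ x2 ⋆ x4 ⋆ x7
In normal form, the second expression is x5 ⋆ x6 ⋆ x3 ⋆ x1 ⋆ x2 ⋆ x4 ⋆ x7
Same normal form: equal.


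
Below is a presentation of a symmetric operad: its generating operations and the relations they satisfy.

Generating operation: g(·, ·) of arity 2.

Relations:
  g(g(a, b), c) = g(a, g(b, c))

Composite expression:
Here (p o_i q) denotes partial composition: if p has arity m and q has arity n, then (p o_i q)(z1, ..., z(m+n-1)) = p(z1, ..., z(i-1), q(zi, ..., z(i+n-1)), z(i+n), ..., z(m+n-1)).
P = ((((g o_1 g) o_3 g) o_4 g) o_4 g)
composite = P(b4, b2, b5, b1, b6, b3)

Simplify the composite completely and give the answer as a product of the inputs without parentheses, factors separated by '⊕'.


b4 ⊕ b2 ⊕ b5 ⊕ b1 ⊕ b6 ⊕ b3

Key point: g is associative — brackets drop, the b-order remains.
g(b4, b2) collapses to b4 ⊕ b2
g(b1, b6) collapses to b1 ⊕ b6
g(g(b1, b6), b3) collapses to b1 ⊕ b6 ⊕ b3
g(b5, g(g(b1, b6), b3)) collapses to b5 ⊕ b1 ⊕ b6 ⊕ b3
g(g(b4, b2), g(b5, g(g(b1, b6), b3))) collapses to b4 ⊕ b2 ⊕ b5 ⊕ b1 ⊕ b6 ⊕ b3


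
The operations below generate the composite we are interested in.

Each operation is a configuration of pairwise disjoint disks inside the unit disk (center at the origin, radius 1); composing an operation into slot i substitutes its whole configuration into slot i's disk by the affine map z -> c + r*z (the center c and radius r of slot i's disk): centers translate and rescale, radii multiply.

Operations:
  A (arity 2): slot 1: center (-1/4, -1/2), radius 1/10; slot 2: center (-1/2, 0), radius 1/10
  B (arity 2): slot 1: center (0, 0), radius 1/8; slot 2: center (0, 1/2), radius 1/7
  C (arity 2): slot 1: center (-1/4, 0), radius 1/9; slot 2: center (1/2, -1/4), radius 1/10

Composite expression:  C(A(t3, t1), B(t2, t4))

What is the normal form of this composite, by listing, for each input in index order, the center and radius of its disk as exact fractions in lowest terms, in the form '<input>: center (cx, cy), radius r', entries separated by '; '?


t1: center (-11/36, 0), radius 1/90; t2: center (1/2, -1/4), radius 1/80; t3: center (-5/18, -1/18), radius 1/90; t4: center (1/2, -1/5), radius 1/70

Each t-disk chains the slot maps above it in C; radii multiply.
input t3: composing its 2 substitution steps yields center (-5/18, -1/18), radius 1/90
input t1: composing its 2 substitution steps yields center (-11/36, 0), radius 1/90
input t2: composing its 2 substitution steps yields center (1/2, -1/4), radius 1/80
input t4: composing its 2 substitution steps yields center (1/2, -1/5), radius 1/70


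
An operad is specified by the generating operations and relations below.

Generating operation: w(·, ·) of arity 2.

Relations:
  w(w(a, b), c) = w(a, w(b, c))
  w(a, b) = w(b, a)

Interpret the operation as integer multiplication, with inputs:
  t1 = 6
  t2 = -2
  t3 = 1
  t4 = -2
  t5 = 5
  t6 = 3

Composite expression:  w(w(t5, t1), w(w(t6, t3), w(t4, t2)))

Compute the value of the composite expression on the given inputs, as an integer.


w(t5, t1) = 30
w(t6, t3) = 3
w(t4, t2) = 4
w(w(t6, t3), w(t4, t2)) = 12
w(w(t5, t1), w(w(t6, t3), w(t4, t2))) = 360

360


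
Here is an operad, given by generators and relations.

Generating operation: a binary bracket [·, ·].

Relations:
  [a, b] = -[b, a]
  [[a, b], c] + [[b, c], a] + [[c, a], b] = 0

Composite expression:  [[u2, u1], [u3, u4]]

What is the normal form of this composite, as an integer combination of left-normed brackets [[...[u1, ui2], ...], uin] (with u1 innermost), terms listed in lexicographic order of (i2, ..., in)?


Skip Jacobi rewriting: expand, keep u1-initial words, read off terms.
Composite bracket: [[u2, u1], [u3, u4]]
The bracket unfolds into 8 signed words via [a, b] = ab - ba (2^3 = 8).
Keep just the words that open with u1:
  from u1u2u3u4, sign -1: term -[[[u1, u2], u3], u4]
  from u1u2u4u3, sign +1: term +[[[u1, u2], u4], u3]

-[[[u1, u2], u3], u4] + [[[u1, u2], u4], u3]


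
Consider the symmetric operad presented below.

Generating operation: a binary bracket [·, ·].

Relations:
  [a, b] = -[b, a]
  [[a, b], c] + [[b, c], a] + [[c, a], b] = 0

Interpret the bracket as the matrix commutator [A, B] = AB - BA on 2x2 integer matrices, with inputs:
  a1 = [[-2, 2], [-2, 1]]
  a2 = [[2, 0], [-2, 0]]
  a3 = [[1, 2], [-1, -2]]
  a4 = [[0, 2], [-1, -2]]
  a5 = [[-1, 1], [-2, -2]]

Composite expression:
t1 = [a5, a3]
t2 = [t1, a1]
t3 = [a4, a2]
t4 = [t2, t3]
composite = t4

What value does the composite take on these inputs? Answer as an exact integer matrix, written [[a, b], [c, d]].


[[126, -24], [-264, -126]]

[a5, a3] = [[3, -1], [-5, -3]]
[[a5, a3], a1] = [[12, 9], [27, -12]]
[a4, a2] = [[-4, -4], [2, 4]]
[[[a5, a3], a1], [a4, a2]] = [[126, -24], [-264, -126]]


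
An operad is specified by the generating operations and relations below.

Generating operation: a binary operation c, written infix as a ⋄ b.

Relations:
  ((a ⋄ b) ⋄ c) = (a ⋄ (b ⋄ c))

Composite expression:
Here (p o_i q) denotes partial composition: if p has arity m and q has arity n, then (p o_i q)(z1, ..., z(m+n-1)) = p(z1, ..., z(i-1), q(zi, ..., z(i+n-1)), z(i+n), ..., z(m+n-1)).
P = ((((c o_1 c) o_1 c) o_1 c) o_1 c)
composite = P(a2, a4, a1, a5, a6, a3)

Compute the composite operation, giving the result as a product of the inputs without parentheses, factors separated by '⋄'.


a2 ⋄ a4 ⋄ a1 ⋄ a5 ⋄ a6 ⋄ a3

The c-tree's shape is irrelevant; the a-reading-order decides.
(a2 ⋄ a4) reduces to a2 ⋄ a4
((a2 ⋄ a4) ⋄ a1) reduces to a2 ⋄ a4 ⋄ a1
(((a2 ⋄ a4) ⋄ a1) ⋄ a5) reduces to a2 ⋄ a4 ⋄ a1 ⋄ a5
((((a2 ⋄ a4) ⋄ a1) ⋄ a5) ⋄ a6) reduces to a2 ⋄ a4 ⋄ a1 ⋄ a5 ⋄ a6
(((((a2 ⋄ a4) ⋄ a1) ⋄ a5) ⋄ a6) ⋄ a3) reduces to a2 ⋄ a4 ⋄ a1 ⋄ a5 ⋄ a6 ⋄ a3


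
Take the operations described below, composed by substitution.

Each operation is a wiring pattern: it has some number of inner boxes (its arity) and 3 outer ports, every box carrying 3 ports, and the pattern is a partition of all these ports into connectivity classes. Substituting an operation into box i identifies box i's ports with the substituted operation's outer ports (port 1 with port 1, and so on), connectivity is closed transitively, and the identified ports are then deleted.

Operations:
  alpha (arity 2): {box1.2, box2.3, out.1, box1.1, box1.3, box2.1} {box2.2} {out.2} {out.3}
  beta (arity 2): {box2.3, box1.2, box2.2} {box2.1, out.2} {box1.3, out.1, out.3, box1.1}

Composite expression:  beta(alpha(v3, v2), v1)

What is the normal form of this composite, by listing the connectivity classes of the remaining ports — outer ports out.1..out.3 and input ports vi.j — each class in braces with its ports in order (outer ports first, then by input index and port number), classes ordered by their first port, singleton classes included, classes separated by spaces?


{out.1, out.3, v2.1, v2.3, v3.1, v3.2, v3.3} {out.2, v1.1} {v1.2, v1.3} {v2.2}

Reachability decides: close wires over beta-identified ports.
after alpha, the pattern on (v3, v2) reads {out.1, v2.1, v2.3, v3.1, v3.2, v3.3} {out.2} {out.3} {v2.2} (out.j = its outer ports)
after beta, the pattern on (v3, v2, v1) reads {out.1, out.3, v2.1, v2.3, v3.1, v3.2, v3.3} {out.2, v1.1} {v1.2, v1.3} {v2.2} (out.j = its outer ports)


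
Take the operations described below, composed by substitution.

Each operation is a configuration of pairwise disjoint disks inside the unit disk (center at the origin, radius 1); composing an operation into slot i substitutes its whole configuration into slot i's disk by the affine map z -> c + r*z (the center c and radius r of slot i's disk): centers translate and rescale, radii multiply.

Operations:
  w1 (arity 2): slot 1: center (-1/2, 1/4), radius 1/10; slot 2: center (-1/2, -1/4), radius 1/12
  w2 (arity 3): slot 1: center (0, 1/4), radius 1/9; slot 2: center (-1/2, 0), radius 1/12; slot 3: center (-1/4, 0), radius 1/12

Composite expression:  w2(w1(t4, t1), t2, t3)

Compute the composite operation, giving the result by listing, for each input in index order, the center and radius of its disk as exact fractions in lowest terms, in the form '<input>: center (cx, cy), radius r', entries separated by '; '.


t1: center (-1/18, 2/9), radius 1/108; t2: center (-1/2, 0), radius 1/12; t3: center (-1/4, 0), radius 1/12; t4: center (-1/18, 5/18), radius 1/90

Affine substitution under w2: radii multiply and t-centers shift.
t4: after 2 affine steps, its disk has center (-1/18, 5/18), radius 1/90
t1: after 2 affine steps, its disk has center (-1/18, 2/9), radius 1/108
t2: after 1 affine step, its disk has center (-1/2, 0), radius 1/12
t3: after 1 affine step, its disk has center (-1/4, 0), radius 1/12


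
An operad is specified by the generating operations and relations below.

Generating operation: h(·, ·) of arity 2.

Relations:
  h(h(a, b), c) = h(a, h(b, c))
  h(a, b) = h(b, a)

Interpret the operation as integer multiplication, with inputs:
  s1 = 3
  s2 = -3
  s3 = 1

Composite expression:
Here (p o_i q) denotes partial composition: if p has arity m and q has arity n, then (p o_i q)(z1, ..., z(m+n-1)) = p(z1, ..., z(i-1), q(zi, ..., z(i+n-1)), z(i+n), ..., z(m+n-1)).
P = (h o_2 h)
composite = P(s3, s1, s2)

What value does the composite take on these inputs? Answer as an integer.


h(s1, s2) = -9
h(s3, h(s1, s2)) = -9

-9


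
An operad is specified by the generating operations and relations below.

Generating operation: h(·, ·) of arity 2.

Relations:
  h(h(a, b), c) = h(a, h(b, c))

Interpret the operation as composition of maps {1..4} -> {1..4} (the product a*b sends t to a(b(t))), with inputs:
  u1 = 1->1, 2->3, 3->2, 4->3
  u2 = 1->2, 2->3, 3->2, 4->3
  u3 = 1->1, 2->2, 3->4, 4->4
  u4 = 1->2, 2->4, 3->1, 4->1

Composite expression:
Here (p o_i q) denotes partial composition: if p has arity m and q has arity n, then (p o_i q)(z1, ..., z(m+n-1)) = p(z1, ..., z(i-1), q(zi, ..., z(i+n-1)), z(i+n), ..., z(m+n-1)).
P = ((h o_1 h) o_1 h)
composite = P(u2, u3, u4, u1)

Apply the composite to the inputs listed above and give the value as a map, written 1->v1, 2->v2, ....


h(u2, u3) = 1->2, 2->3, 3->3, 4->3
h(h(u2, u3), u4) = 1->3, 2->3, 3->2, 4->2
h(h(h(u2, u3), u4), u1) = 1->3, 2->2, 3->3, 4->2

1->3, 2->2, 3->3, 4->2


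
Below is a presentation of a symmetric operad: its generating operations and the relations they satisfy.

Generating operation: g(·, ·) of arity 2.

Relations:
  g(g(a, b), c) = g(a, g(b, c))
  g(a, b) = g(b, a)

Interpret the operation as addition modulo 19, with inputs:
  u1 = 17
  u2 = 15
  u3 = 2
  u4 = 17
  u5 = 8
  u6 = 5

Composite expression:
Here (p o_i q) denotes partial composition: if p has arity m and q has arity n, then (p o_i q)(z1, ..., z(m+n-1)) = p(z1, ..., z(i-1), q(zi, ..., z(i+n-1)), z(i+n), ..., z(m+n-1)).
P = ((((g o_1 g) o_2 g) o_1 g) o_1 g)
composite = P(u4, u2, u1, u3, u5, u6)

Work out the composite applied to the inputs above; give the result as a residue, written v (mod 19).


7 (mod 19)

g(u4, u2) = 13
g(g(u4, u2), u1) = 11
g(u3, u5) = 10
g(g(g(u4, u2), u1), g(u3, u5)) = 2
g(g(g(g(u4, u2), u1), g(u3, u5)), u6) = 7


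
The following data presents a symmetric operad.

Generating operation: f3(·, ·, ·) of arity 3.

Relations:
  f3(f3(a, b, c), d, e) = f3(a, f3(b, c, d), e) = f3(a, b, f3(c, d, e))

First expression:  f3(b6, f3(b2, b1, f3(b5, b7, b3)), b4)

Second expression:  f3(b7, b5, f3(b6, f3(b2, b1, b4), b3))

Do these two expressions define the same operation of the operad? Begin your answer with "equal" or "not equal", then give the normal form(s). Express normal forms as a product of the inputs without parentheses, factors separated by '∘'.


not equal; the first gives b6 ∘ b2 ∘ b1 ∘ b5 ∘ b7 ∘ b3 ∘ b4 and the second b7 ∘ b5 ∘ b6 ∘ b2 ∘ b1 ∘ b4 ∘ b3


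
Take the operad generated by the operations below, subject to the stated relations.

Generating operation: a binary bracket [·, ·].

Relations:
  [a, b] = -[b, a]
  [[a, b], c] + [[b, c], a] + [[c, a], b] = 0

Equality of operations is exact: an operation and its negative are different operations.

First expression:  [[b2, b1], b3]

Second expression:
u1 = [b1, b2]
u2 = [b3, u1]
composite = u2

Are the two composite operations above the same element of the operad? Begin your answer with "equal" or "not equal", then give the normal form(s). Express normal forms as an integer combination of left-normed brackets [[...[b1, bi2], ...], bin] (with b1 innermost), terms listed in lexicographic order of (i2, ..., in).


equal — both sides give -[[b1, b2], b3]

The first expression, normalized: -[[b1, b2], b3]
The second expression, normalized: -[[b1, b2], b3]
The normal forms match — equal.


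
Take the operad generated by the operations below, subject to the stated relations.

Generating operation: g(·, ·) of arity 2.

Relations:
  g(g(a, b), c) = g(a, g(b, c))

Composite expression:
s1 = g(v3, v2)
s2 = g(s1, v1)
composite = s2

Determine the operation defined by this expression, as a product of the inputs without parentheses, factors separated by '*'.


v3 * v2 * v1

Under associativity of g, the answer is the v's in reading order.
g(v3, v2) flattens to v3 * v2
g(g(v3, v2), v1) flattens to v3 * v2 * v1


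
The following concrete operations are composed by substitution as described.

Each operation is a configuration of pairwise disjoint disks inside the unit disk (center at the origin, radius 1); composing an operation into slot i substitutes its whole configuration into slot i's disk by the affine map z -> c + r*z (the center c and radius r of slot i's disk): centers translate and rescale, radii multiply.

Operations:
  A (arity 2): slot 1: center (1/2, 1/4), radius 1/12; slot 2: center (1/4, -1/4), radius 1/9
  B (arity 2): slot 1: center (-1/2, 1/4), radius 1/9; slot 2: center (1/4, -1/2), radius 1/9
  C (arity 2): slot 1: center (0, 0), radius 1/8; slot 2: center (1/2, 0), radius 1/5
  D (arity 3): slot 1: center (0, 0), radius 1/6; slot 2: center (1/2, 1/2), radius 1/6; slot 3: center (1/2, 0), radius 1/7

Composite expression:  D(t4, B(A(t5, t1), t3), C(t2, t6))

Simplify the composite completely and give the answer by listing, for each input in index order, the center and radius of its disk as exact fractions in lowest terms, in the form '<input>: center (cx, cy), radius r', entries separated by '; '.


t1: center (91/216, 29/54), radius 1/486; t2: center (1/2, 0), radius 1/56; t3: center (13/24, 5/12), radius 1/54; t4: center (0, 0), radius 1/6; t5: center (23/54, 59/108), radius 1/648; t6: center (4/7, 0), radius 1/35

Nesting under D composes maps z -> c + r*z down each t-path.
t4 passes through 1 substitution, ending at center (0, 0), radius 1/6
t5 passes through 3 substitutions, ending at center (23/54, 59/108), radius 1/648
t1 passes through 3 substitutions, ending at center (91/216, 29/54), radius 1/486
t3 passes through 2 substitutions, ending at center (13/24, 5/12), radius 1/54
t2 passes through 2 substitutions, ending at center (1/2, 0), radius 1/56
t6 passes through 2 substitutions, ending at center (4/7, 0), radius 1/35


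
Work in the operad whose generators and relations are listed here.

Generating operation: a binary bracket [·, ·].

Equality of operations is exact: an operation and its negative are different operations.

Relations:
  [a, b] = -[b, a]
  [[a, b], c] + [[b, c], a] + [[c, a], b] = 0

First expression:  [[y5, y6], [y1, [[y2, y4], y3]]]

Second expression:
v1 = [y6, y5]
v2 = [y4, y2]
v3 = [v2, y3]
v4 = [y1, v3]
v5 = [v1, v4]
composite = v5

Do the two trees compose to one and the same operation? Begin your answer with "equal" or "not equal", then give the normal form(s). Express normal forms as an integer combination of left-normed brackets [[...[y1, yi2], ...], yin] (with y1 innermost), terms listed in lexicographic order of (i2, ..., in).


equal; both compose to -[[[[[y1, y2], y4], y3], y5], y6] + [[[[[y1, y2], y4], y3], y6], y5] + [[[[[y1, y3], y2], y4], y5], y6] - [[[[[y1, y3], y2], y4], y6], y5] - [[[[[y1, y3], y4], y2], y5], y6] + [[[[[y1, y3], y4], y2], y6], y5] + [[[[[y1, y4], y2], y3], y5], y6] - [[[[[y1, y4], y2], y3], y6], y5]

The first composite normalizes to -[[[[[y1, y2], y4], y3], y5], y6] + [[[[[y1, y2], y4], y3], y6], y5] + [[[[[y1, y3], y2], y4], y5], y6] - [[[[[y1, y3], y2], y4], y6], y5] - [[[[[y1, y3], y4], y2], y5], y6] + [[[[[y1, y3], y4], y2], y6], y5] + [[[[[y1, y4], y2], y3], y5], y6] - [[[[[y1, y4], y2], y3], y6], y5]
The second composite normalizes to -[[[[[y1, y2], y4], y3], y5], y6] + [[[[[y1, y2], y4], y3], y6], y5] + [[[[[y1, y3], y2], y4], y5], y6] - [[[[[y1, y3], y2], y4], y6], y5] - [[[[[y1, y3], y4], y2], y5], y6] + [[[[[y1, y3], y4], y2], y6], y5] + [[[[[y1, y4], y2], y3], y5], y6] - [[[[[y1, y4], y2], y3], y6], y5]
The forms coincide; equal.


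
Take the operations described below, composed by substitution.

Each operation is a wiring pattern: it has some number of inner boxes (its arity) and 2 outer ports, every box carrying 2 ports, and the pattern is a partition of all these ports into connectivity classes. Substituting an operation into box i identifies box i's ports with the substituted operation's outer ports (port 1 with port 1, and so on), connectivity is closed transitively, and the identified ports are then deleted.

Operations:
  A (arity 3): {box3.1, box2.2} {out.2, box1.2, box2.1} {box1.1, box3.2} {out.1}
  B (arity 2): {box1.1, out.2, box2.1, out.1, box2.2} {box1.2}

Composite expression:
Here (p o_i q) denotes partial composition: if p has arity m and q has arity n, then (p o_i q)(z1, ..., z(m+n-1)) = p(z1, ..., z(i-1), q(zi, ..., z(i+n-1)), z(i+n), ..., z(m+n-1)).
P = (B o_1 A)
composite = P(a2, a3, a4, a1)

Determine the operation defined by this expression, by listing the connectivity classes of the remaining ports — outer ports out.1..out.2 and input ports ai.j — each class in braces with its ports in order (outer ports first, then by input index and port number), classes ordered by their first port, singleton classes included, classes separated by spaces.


{out.1, out.2, a1.1, a1.2} {a2.1, a4.2} {a2.2, a3.1} {a3.2, a4.1}

Treat the ports identified at B as solder joints: merge, then drop.
composing A on (a2, a3, a4), with out.j its own outer ports: {out.1} {out.2, a2.2, a3.1} {a2.1, a4.2} {a3.2, a4.1}
composing B on (a2, a3, a4, a1), with out.j its own outer ports: {out.1, out.2, a1.1, a1.2} {a2.1, a4.2} {a2.2, a3.1} {a3.2, a4.1}
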